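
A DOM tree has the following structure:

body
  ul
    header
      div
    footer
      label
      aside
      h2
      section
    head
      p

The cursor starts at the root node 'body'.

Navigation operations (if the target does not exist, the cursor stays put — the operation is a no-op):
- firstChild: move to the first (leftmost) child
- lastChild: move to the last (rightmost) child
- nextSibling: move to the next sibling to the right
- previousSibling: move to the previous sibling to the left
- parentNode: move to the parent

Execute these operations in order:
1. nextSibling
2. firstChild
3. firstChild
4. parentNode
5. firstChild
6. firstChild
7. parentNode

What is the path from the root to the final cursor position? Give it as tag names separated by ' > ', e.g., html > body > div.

Answer: body > ul > header

Derivation:
After 1 (nextSibling): body (no-op, stayed)
After 2 (firstChild): ul
After 3 (firstChild): header
After 4 (parentNode): ul
After 5 (firstChild): header
After 6 (firstChild): div
After 7 (parentNode): header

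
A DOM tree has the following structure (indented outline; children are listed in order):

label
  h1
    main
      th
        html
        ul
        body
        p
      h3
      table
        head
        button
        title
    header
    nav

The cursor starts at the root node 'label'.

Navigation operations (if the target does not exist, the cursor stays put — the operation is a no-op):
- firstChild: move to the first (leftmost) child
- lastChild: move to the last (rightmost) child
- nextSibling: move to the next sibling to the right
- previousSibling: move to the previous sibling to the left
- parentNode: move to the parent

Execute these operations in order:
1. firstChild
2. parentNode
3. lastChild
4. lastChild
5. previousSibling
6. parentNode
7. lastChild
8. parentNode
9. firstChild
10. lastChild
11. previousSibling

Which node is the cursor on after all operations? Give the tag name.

After 1 (firstChild): h1
After 2 (parentNode): label
After 3 (lastChild): h1
After 4 (lastChild): nav
After 5 (previousSibling): header
After 6 (parentNode): h1
After 7 (lastChild): nav
After 8 (parentNode): h1
After 9 (firstChild): main
After 10 (lastChild): table
After 11 (previousSibling): h3

Answer: h3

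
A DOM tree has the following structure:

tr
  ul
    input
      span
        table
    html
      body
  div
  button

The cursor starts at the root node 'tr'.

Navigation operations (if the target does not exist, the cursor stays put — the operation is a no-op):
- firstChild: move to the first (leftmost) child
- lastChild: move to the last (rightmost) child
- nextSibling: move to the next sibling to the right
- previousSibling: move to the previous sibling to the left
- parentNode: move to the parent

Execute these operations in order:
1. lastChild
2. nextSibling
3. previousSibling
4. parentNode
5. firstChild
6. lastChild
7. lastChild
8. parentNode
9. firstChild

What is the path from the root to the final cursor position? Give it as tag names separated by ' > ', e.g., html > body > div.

After 1 (lastChild): button
After 2 (nextSibling): button (no-op, stayed)
After 3 (previousSibling): div
After 4 (parentNode): tr
After 5 (firstChild): ul
After 6 (lastChild): html
After 7 (lastChild): body
After 8 (parentNode): html
After 9 (firstChild): body

Answer: tr > ul > html > body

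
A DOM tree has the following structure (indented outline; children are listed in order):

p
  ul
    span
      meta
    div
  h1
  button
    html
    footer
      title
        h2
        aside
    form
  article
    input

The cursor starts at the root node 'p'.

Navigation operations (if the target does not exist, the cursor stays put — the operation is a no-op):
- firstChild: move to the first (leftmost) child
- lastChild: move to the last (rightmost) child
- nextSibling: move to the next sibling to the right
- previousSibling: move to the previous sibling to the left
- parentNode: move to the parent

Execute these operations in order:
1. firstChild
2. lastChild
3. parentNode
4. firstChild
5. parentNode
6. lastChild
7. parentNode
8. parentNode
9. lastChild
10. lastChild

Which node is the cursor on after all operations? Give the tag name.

Answer: input

Derivation:
After 1 (firstChild): ul
After 2 (lastChild): div
After 3 (parentNode): ul
After 4 (firstChild): span
After 5 (parentNode): ul
After 6 (lastChild): div
After 7 (parentNode): ul
After 8 (parentNode): p
After 9 (lastChild): article
After 10 (lastChild): input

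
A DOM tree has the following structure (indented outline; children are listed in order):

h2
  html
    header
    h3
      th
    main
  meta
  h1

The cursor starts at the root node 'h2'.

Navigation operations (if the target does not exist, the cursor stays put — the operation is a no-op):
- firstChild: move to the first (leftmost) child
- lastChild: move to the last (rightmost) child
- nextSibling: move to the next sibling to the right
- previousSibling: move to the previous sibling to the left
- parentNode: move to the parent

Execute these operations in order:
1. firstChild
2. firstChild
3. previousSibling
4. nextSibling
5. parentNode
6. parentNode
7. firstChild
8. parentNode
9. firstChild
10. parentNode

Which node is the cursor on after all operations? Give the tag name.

After 1 (firstChild): html
After 2 (firstChild): header
After 3 (previousSibling): header (no-op, stayed)
After 4 (nextSibling): h3
After 5 (parentNode): html
After 6 (parentNode): h2
After 7 (firstChild): html
After 8 (parentNode): h2
After 9 (firstChild): html
After 10 (parentNode): h2

Answer: h2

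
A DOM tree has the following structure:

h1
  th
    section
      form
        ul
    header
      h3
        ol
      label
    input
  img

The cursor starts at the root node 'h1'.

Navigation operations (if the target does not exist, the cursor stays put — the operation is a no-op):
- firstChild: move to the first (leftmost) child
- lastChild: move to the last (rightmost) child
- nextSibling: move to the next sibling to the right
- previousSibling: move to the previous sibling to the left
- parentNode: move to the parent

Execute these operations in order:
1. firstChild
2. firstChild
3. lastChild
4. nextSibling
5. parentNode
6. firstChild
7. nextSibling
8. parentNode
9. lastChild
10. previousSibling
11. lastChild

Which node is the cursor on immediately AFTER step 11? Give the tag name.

After 1 (firstChild): th
After 2 (firstChild): section
After 3 (lastChild): form
After 4 (nextSibling): form (no-op, stayed)
After 5 (parentNode): section
After 6 (firstChild): form
After 7 (nextSibling): form (no-op, stayed)
After 8 (parentNode): section
After 9 (lastChild): form
After 10 (previousSibling): form (no-op, stayed)
After 11 (lastChild): ul

Answer: ul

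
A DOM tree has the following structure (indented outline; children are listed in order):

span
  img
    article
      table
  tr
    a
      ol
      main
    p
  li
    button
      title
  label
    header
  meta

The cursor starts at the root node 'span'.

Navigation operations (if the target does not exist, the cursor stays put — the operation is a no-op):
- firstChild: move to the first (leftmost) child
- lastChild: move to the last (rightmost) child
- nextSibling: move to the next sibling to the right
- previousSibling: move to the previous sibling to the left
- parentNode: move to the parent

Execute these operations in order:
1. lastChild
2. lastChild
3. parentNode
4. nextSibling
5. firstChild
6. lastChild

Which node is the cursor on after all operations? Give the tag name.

After 1 (lastChild): meta
After 2 (lastChild): meta (no-op, stayed)
After 3 (parentNode): span
After 4 (nextSibling): span (no-op, stayed)
After 5 (firstChild): img
After 6 (lastChild): article

Answer: article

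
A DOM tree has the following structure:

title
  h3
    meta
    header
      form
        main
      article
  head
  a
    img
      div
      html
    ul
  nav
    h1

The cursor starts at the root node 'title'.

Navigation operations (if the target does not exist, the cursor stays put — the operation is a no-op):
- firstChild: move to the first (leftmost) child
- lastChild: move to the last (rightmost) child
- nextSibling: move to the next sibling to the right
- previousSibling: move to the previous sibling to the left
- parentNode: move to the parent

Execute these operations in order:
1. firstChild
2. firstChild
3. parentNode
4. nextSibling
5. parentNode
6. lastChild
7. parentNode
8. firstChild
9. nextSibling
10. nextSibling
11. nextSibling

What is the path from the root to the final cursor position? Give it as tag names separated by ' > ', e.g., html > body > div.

Answer: title > nav

Derivation:
After 1 (firstChild): h3
After 2 (firstChild): meta
After 3 (parentNode): h3
After 4 (nextSibling): head
After 5 (parentNode): title
After 6 (lastChild): nav
After 7 (parentNode): title
After 8 (firstChild): h3
After 9 (nextSibling): head
After 10 (nextSibling): a
After 11 (nextSibling): nav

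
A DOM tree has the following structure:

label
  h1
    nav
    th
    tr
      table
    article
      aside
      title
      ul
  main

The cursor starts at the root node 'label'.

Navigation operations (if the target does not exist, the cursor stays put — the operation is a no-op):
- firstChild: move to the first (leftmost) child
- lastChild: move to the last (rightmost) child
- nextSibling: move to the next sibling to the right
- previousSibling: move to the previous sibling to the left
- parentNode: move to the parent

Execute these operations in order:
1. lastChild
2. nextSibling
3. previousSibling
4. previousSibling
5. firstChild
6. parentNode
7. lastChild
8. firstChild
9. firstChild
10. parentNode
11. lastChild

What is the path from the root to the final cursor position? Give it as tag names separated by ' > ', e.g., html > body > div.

After 1 (lastChild): main
After 2 (nextSibling): main (no-op, stayed)
After 3 (previousSibling): h1
After 4 (previousSibling): h1 (no-op, stayed)
After 5 (firstChild): nav
After 6 (parentNode): h1
After 7 (lastChild): article
After 8 (firstChild): aside
After 9 (firstChild): aside (no-op, stayed)
After 10 (parentNode): article
After 11 (lastChild): ul

Answer: label > h1 > article > ul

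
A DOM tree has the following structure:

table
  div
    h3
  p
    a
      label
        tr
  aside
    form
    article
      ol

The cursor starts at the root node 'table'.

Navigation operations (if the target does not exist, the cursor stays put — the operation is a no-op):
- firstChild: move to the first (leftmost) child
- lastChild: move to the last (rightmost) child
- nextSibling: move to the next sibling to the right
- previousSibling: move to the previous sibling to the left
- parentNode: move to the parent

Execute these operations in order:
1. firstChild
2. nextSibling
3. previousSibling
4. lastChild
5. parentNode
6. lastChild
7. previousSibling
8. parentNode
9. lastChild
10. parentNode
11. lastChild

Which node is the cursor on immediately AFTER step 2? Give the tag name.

Answer: p

Derivation:
After 1 (firstChild): div
After 2 (nextSibling): p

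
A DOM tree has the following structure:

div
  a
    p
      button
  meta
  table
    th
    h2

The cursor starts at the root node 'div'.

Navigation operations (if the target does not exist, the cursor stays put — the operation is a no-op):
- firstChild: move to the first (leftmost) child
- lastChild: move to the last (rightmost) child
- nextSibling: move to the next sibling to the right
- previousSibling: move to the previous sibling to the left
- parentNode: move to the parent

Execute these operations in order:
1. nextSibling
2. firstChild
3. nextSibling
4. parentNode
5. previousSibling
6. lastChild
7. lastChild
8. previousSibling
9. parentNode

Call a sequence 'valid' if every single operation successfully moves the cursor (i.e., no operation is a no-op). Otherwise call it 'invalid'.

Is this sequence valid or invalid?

Answer: invalid

Derivation:
After 1 (nextSibling): div (no-op, stayed)
After 2 (firstChild): a
After 3 (nextSibling): meta
After 4 (parentNode): div
After 5 (previousSibling): div (no-op, stayed)
After 6 (lastChild): table
After 7 (lastChild): h2
After 8 (previousSibling): th
After 9 (parentNode): table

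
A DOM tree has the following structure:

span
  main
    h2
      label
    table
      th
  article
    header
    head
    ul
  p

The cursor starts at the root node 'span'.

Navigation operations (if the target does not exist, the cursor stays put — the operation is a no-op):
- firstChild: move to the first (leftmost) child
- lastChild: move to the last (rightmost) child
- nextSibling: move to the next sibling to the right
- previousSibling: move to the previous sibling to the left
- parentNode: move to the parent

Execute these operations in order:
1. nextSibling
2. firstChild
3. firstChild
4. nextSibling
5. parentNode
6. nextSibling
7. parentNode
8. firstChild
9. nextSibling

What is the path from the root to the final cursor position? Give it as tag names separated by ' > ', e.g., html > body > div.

After 1 (nextSibling): span (no-op, stayed)
After 2 (firstChild): main
After 3 (firstChild): h2
After 4 (nextSibling): table
After 5 (parentNode): main
After 6 (nextSibling): article
After 7 (parentNode): span
After 8 (firstChild): main
After 9 (nextSibling): article

Answer: span > article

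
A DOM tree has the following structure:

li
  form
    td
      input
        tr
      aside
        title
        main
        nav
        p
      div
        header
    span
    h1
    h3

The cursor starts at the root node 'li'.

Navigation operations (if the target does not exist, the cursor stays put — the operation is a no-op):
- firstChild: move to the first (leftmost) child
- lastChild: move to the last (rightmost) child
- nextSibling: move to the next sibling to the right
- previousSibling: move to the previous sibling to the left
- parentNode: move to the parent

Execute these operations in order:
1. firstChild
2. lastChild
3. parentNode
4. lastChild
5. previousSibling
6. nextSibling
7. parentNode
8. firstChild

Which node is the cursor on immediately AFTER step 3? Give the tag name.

Answer: form

Derivation:
After 1 (firstChild): form
After 2 (lastChild): h3
After 3 (parentNode): form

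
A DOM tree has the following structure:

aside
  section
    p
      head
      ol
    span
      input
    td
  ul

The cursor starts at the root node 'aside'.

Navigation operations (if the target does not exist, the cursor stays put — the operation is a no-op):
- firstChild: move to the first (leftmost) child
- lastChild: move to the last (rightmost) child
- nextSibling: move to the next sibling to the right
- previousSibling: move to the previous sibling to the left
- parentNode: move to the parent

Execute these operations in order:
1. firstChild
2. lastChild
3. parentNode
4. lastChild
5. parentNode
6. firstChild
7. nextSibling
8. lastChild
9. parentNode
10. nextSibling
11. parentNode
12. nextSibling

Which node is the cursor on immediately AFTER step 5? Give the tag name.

After 1 (firstChild): section
After 2 (lastChild): td
After 3 (parentNode): section
After 4 (lastChild): td
After 5 (parentNode): section

Answer: section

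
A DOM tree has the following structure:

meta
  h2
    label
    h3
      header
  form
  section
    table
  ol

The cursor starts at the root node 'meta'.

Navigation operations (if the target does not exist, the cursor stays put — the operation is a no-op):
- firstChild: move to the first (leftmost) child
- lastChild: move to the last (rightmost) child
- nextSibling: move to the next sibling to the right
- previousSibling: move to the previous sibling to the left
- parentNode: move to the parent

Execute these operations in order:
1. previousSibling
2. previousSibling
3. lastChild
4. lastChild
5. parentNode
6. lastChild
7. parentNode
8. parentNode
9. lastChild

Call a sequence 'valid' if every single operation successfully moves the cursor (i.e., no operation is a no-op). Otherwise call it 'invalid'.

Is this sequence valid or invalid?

After 1 (previousSibling): meta (no-op, stayed)
After 2 (previousSibling): meta (no-op, stayed)
After 3 (lastChild): ol
After 4 (lastChild): ol (no-op, stayed)
After 5 (parentNode): meta
After 6 (lastChild): ol
After 7 (parentNode): meta
After 8 (parentNode): meta (no-op, stayed)
After 9 (lastChild): ol

Answer: invalid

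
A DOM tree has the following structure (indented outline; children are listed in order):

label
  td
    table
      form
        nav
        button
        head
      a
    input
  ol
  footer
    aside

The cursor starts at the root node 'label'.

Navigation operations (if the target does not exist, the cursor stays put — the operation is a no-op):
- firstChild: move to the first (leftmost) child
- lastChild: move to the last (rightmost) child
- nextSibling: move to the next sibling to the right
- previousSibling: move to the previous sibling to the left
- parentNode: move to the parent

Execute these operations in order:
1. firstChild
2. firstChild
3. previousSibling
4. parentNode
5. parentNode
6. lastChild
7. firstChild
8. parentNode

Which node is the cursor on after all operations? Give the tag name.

After 1 (firstChild): td
After 2 (firstChild): table
After 3 (previousSibling): table (no-op, stayed)
After 4 (parentNode): td
After 5 (parentNode): label
After 6 (lastChild): footer
After 7 (firstChild): aside
After 8 (parentNode): footer

Answer: footer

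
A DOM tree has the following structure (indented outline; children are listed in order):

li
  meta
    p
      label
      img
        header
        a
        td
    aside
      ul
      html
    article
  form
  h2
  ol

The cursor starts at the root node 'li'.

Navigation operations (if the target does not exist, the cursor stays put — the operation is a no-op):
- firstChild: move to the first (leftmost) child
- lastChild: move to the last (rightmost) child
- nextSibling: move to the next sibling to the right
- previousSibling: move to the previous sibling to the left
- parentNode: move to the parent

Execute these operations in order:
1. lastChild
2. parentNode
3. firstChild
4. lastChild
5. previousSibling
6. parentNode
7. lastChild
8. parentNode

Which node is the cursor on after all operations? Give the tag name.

Answer: meta

Derivation:
After 1 (lastChild): ol
After 2 (parentNode): li
After 3 (firstChild): meta
After 4 (lastChild): article
After 5 (previousSibling): aside
After 6 (parentNode): meta
After 7 (lastChild): article
After 8 (parentNode): meta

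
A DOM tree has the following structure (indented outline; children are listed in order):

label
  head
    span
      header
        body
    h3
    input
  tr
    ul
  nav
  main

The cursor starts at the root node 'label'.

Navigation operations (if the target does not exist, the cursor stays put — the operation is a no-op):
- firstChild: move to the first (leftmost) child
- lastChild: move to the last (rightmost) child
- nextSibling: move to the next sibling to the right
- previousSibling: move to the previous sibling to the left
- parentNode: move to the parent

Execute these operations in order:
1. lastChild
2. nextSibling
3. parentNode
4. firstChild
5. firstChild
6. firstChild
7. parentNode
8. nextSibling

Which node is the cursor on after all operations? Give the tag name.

After 1 (lastChild): main
After 2 (nextSibling): main (no-op, stayed)
After 3 (parentNode): label
After 4 (firstChild): head
After 5 (firstChild): span
After 6 (firstChild): header
After 7 (parentNode): span
After 8 (nextSibling): h3

Answer: h3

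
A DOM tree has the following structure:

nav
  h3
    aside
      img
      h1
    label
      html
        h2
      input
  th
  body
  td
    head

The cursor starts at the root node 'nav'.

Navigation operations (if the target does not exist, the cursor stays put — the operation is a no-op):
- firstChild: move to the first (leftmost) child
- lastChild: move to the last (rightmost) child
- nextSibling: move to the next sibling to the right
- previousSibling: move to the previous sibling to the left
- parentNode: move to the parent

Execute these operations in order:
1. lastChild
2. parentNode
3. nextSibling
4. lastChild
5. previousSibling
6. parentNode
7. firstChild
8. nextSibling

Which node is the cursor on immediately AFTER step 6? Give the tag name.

Answer: nav

Derivation:
After 1 (lastChild): td
After 2 (parentNode): nav
After 3 (nextSibling): nav (no-op, stayed)
After 4 (lastChild): td
After 5 (previousSibling): body
After 6 (parentNode): nav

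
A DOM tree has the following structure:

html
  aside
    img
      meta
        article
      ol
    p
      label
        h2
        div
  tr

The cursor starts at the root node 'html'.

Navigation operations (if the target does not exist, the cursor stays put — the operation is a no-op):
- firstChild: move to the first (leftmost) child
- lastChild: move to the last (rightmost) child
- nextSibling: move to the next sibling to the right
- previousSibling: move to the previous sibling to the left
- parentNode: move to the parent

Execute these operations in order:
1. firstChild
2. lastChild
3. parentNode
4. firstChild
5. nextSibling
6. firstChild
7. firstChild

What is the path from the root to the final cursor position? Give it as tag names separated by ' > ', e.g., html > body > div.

Answer: html > aside > p > label > h2

Derivation:
After 1 (firstChild): aside
After 2 (lastChild): p
After 3 (parentNode): aside
After 4 (firstChild): img
After 5 (nextSibling): p
After 6 (firstChild): label
After 7 (firstChild): h2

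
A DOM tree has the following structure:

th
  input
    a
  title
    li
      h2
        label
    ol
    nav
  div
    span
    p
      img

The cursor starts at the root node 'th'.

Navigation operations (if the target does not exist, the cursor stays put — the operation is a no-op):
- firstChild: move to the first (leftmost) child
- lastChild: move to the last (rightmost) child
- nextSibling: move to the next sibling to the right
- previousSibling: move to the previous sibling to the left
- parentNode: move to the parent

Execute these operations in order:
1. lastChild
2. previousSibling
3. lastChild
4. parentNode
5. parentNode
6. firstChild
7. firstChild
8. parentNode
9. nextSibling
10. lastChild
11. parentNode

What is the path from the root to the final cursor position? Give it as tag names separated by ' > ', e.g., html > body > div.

After 1 (lastChild): div
After 2 (previousSibling): title
After 3 (lastChild): nav
After 4 (parentNode): title
After 5 (parentNode): th
After 6 (firstChild): input
After 7 (firstChild): a
After 8 (parentNode): input
After 9 (nextSibling): title
After 10 (lastChild): nav
After 11 (parentNode): title

Answer: th > title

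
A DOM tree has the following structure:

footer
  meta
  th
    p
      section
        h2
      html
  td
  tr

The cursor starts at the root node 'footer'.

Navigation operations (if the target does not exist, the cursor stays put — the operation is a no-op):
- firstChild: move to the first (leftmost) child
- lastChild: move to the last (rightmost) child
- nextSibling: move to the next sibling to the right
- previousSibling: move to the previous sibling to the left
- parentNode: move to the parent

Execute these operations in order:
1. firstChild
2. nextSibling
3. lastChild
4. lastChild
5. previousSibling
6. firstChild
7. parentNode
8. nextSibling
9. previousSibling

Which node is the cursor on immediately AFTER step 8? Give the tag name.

After 1 (firstChild): meta
After 2 (nextSibling): th
After 3 (lastChild): p
After 4 (lastChild): html
After 5 (previousSibling): section
After 6 (firstChild): h2
After 7 (parentNode): section
After 8 (nextSibling): html

Answer: html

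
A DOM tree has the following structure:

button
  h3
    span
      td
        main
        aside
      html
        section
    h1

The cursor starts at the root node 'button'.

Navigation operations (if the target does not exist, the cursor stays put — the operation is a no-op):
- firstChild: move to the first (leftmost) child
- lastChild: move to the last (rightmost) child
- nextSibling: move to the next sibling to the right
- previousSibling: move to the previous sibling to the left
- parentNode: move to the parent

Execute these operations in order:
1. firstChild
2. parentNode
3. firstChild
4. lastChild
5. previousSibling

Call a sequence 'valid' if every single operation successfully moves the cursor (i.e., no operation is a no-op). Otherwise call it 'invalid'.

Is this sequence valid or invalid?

Answer: valid

Derivation:
After 1 (firstChild): h3
After 2 (parentNode): button
After 3 (firstChild): h3
After 4 (lastChild): h1
After 5 (previousSibling): span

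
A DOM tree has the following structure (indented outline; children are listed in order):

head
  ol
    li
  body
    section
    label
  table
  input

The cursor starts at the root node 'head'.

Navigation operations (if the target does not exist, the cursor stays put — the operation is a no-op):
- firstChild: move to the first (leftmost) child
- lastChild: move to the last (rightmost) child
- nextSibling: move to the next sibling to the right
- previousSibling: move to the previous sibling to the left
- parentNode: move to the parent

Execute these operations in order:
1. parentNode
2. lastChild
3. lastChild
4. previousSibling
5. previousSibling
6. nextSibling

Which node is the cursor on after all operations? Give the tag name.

Answer: table

Derivation:
After 1 (parentNode): head (no-op, stayed)
After 2 (lastChild): input
After 3 (lastChild): input (no-op, stayed)
After 4 (previousSibling): table
After 5 (previousSibling): body
After 6 (nextSibling): table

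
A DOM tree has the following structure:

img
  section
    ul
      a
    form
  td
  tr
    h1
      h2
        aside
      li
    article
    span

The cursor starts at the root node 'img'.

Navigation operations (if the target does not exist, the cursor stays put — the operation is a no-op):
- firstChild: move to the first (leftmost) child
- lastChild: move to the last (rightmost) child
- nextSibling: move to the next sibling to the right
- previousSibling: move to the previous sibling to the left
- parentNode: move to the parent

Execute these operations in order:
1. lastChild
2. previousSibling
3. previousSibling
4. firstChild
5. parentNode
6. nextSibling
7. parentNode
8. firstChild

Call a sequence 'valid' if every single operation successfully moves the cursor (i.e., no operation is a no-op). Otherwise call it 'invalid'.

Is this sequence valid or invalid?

After 1 (lastChild): tr
After 2 (previousSibling): td
After 3 (previousSibling): section
After 4 (firstChild): ul
After 5 (parentNode): section
After 6 (nextSibling): td
After 7 (parentNode): img
After 8 (firstChild): section

Answer: valid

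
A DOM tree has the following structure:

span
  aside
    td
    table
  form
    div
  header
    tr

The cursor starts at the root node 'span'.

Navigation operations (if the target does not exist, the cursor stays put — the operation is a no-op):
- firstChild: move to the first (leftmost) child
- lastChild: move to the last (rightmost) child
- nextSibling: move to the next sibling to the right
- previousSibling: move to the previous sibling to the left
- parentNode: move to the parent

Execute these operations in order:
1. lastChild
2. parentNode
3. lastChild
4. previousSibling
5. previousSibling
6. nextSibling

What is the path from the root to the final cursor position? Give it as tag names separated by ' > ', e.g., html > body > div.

Answer: span > form

Derivation:
After 1 (lastChild): header
After 2 (parentNode): span
After 3 (lastChild): header
After 4 (previousSibling): form
After 5 (previousSibling): aside
After 6 (nextSibling): form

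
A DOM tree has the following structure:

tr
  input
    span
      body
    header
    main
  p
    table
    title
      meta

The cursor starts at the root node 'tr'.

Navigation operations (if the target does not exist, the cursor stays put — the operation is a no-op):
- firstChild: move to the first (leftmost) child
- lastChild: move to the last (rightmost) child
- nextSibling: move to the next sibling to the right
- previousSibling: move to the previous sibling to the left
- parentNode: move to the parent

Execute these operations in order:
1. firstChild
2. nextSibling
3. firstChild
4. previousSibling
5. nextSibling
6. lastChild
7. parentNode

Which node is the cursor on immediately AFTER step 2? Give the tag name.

After 1 (firstChild): input
After 2 (nextSibling): p

Answer: p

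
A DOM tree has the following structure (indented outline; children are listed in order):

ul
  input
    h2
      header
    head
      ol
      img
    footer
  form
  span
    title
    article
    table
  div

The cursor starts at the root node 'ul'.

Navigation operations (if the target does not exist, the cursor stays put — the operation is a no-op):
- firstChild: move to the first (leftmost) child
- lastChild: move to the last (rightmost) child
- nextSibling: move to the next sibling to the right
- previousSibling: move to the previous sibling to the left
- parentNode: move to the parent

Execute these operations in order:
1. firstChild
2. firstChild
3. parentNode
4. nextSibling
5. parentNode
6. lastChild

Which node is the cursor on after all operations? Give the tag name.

Answer: div

Derivation:
After 1 (firstChild): input
After 2 (firstChild): h2
After 3 (parentNode): input
After 4 (nextSibling): form
After 5 (parentNode): ul
After 6 (lastChild): div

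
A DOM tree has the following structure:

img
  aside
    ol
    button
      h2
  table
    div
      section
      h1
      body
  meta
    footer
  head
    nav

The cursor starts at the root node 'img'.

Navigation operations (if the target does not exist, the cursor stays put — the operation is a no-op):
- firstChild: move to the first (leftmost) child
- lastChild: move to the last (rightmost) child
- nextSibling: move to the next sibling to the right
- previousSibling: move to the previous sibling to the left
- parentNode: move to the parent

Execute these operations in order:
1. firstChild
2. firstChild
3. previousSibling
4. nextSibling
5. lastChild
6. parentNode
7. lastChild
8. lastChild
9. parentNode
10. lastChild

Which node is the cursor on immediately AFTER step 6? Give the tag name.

After 1 (firstChild): aside
After 2 (firstChild): ol
After 3 (previousSibling): ol (no-op, stayed)
After 4 (nextSibling): button
After 5 (lastChild): h2
After 6 (parentNode): button

Answer: button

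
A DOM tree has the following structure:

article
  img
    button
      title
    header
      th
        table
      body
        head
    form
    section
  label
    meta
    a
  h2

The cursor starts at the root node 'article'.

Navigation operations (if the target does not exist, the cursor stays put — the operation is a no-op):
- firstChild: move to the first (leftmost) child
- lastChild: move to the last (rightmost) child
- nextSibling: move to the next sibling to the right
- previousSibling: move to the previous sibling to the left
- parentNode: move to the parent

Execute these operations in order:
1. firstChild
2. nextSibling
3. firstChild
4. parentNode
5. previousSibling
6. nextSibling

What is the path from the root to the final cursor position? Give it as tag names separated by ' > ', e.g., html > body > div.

Answer: article > label

Derivation:
After 1 (firstChild): img
After 2 (nextSibling): label
After 3 (firstChild): meta
After 4 (parentNode): label
After 5 (previousSibling): img
After 6 (nextSibling): label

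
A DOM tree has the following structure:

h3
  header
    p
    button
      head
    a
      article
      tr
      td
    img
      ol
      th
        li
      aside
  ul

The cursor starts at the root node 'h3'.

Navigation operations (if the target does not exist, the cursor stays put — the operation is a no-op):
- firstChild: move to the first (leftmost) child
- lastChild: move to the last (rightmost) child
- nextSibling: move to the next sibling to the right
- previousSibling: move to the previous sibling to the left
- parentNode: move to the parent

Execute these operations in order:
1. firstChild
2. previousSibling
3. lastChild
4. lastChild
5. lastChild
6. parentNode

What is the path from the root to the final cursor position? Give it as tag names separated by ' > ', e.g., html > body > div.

After 1 (firstChild): header
After 2 (previousSibling): header (no-op, stayed)
After 3 (lastChild): img
After 4 (lastChild): aside
After 5 (lastChild): aside (no-op, stayed)
After 6 (parentNode): img

Answer: h3 > header > img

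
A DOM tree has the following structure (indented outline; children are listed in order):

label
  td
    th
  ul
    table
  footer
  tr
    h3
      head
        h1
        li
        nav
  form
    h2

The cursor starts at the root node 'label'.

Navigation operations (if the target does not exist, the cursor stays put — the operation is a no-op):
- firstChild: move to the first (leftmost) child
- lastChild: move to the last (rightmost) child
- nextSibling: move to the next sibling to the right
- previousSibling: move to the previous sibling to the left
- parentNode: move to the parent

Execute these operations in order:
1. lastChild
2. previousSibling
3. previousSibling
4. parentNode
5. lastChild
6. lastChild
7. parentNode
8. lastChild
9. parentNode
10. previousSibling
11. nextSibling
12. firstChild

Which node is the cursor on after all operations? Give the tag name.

After 1 (lastChild): form
After 2 (previousSibling): tr
After 3 (previousSibling): footer
After 4 (parentNode): label
After 5 (lastChild): form
After 6 (lastChild): h2
After 7 (parentNode): form
After 8 (lastChild): h2
After 9 (parentNode): form
After 10 (previousSibling): tr
After 11 (nextSibling): form
After 12 (firstChild): h2

Answer: h2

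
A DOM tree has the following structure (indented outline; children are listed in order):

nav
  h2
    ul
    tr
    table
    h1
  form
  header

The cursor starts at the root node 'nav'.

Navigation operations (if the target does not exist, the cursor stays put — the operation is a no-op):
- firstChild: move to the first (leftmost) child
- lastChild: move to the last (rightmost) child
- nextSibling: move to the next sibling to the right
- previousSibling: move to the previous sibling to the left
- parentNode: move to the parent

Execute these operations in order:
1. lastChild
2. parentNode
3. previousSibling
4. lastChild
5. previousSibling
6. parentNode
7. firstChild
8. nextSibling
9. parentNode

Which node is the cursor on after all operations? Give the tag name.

Answer: nav

Derivation:
After 1 (lastChild): header
After 2 (parentNode): nav
After 3 (previousSibling): nav (no-op, stayed)
After 4 (lastChild): header
After 5 (previousSibling): form
After 6 (parentNode): nav
After 7 (firstChild): h2
After 8 (nextSibling): form
After 9 (parentNode): nav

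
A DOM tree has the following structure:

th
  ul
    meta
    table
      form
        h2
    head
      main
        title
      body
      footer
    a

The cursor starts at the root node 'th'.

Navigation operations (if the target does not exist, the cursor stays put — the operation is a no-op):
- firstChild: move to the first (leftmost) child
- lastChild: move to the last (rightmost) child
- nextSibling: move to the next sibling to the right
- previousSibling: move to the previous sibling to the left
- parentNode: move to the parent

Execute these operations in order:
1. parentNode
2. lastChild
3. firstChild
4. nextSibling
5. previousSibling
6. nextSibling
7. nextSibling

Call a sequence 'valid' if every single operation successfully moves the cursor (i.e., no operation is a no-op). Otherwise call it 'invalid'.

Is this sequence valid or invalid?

After 1 (parentNode): th (no-op, stayed)
After 2 (lastChild): ul
After 3 (firstChild): meta
After 4 (nextSibling): table
After 5 (previousSibling): meta
After 6 (nextSibling): table
After 7 (nextSibling): head

Answer: invalid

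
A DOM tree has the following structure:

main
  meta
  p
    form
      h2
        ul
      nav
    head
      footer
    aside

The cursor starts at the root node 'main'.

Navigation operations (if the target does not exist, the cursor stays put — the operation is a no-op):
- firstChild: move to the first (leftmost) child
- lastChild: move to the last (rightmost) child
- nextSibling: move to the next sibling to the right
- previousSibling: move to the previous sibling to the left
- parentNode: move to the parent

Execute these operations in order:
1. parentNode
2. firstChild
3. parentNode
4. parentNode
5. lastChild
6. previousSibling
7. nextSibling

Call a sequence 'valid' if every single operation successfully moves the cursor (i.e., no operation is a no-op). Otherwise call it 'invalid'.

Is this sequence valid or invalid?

Answer: invalid

Derivation:
After 1 (parentNode): main (no-op, stayed)
After 2 (firstChild): meta
After 3 (parentNode): main
After 4 (parentNode): main (no-op, stayed)
After 5 (lastChild): p
After 6 (previousSibling): meta
After 7 (nextSibling): p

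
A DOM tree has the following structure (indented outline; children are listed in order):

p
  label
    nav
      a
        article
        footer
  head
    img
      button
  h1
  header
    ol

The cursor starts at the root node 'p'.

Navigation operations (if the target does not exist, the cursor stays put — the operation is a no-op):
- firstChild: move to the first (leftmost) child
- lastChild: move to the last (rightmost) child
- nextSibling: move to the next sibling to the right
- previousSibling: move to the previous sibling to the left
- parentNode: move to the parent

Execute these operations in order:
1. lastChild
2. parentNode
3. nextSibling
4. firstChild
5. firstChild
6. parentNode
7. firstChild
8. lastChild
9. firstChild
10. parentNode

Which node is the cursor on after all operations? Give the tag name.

Answer: a

Derivation:
After 1 (lastChild): header
After 2 (parentNode): p
After 3 (nextSibling): p (no-op, stayed)
After 4 (firstChild): label
After 5 (firstChild): nav
After 6 (parentNode): label
After 7 (firstChild): nav
After 8 (lastChild): a
After 9 (firstChild): article
After 10 (parentNode): a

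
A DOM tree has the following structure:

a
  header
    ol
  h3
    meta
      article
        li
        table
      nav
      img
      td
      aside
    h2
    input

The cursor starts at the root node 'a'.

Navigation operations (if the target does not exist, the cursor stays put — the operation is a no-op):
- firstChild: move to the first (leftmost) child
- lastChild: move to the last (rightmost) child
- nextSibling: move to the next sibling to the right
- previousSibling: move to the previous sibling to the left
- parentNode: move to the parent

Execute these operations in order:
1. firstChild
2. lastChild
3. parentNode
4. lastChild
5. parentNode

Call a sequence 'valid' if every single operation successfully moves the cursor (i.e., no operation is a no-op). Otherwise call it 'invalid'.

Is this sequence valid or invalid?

After 1 (firstChild): header
After 2 (lastChild): ol
After 3 (parentNode): header
After 4 (lastChild): ol
After 5 (parentNode): header

Answer: valid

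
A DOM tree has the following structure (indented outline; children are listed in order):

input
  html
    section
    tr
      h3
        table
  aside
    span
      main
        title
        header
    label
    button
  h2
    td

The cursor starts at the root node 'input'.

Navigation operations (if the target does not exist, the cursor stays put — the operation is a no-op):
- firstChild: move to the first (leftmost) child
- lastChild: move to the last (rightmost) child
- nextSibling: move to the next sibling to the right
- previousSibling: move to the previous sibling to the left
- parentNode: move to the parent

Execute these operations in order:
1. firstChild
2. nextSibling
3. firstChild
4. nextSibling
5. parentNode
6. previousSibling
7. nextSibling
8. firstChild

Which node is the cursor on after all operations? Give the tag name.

Answer: span

Derivation:
After 1 (firstChild): html
After 2 (nextSibling): aside
After 3 (firstChild): span
After 4 (nextSibling): label
After 5 (parentNode): aside
After 6 (previousSibling): html
After 7 (nextSibling): aside
After 8 (firstChild): span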